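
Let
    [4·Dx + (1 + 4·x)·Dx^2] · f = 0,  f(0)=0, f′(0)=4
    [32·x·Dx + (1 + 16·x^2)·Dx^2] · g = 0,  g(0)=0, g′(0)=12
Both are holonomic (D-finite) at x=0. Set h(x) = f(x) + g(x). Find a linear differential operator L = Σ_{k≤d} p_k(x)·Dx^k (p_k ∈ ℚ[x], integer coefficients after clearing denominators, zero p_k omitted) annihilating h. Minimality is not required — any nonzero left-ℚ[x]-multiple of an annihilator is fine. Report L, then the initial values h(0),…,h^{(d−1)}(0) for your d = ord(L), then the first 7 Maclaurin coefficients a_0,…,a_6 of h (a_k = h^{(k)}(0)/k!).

L = (-32 - 384·x + 1536·x^2 + 2048·x^3)·Dx + (-16 - 64·x + 3072·x^3 + 4096·x^4)·Dx^2 + (-1 + 4·x + 32·x^2 + 128·x^3 + 768·x^4 + 1024·x^5)·Dx^3  (order 3).
h: a_k = 0, 16, -8, -128/3, -64, 4096/5, -2048/3, …
ICs: h(0) = 0, h′(0) = 16, h′′(0) = -16.

f: a_k = 0, 4, -8, 64/3, -64, 1024/5, -2048/3, …
g: a_k = 0, 12, 0, -64, 0, 3072/5, 0, …
Weyl lclm of L_f,L_g ⇒ L₀ (ord ≤ 4).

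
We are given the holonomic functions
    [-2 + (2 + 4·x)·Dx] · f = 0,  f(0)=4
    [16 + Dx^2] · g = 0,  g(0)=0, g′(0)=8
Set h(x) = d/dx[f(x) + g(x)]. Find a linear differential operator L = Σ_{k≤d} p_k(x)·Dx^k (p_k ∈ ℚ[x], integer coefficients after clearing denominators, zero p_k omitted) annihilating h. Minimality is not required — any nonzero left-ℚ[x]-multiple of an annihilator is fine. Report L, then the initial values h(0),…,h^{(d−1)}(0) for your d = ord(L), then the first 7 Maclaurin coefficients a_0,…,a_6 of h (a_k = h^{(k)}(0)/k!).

f: a_k = 4, 4, -2, 2, -5/2, 7/2, -21/4, …
g: a_k = 0, 8, 0, -64/3, 0, 256/15, 0, …
f+g: L₀ = lclm(L_f,L_g), ord ≤ 1+2.
h₀' ⇒ L via d/dx closure of L₀.
L = (-496 - 1024·x - 1024·x^2) + (-304 - 1632·x - 3072·x^2 - 2048·x^3)·Dx + (-31 - 64·x - 64·x^2)·Dx^2 + (-19 - 102·x - 192·x^2 - 128·x^3)·Dx^3  (order 3).
h: a_k = 12, -4, -58, -10, 617/6, -63/2, 2203/180, …
ICs: h(0) = 12, h′(0) = -4, h′′(0) = -116.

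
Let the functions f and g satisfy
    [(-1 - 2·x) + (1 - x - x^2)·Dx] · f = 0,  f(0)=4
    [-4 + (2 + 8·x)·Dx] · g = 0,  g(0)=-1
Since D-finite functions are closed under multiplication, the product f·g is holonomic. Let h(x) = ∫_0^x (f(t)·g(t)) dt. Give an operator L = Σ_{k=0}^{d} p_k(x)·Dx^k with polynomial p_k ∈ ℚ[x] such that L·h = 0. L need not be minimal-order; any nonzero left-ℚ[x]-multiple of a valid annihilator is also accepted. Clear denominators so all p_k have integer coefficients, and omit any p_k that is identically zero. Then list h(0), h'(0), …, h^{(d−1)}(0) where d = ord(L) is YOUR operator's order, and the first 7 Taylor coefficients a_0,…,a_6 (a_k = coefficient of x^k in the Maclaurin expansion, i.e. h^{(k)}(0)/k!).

f: a_k = 4, 4, 8, 12, 20, 32, 52, …
g: a_k = -1, -2, 2, -4, 10, -28, 84, …
Sym-product of L_f,L_g gives L₀ (≤ ord 1).
Integrate: L := L₀·Dx.
L = (3 + 4·x + 6·x^2)·Dx + (-1 - 3·x + 5·x^2 + 4·x^3)·Dx^2  (order 2).
h: a_k = 0, -4, -6, -8/3, -9, -4/5, -76/3, …
ICs: h(0) = 0, h′(0) = -4.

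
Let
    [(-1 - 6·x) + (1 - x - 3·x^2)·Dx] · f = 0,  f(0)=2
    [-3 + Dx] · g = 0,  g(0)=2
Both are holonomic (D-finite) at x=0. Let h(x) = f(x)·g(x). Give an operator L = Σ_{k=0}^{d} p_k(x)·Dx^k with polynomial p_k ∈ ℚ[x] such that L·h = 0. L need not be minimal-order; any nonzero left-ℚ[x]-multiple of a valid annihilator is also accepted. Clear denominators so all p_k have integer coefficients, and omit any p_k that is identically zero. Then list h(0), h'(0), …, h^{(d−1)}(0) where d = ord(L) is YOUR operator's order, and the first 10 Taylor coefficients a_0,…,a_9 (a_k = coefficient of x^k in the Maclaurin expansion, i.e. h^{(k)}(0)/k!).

f: a_k = 2, 2, 8, 14, 38, 80, 194, 434, 1016, 2318, …
g: a_k = 2, 6, 9, 9, 27/4, 81/20, 81/40, 243/280, 729/2240, 243/2240, …
Sym-product of L_f,L_g gives L₀ (≤ ord 1).
L = (4 + 3·x - 9·x^2) + (-1 + x + 3·x^2)·Dx  (order 1).
h: a_k = 4, 16, 46, 112, 527/2, 3038/5, 28043/20, 112934/35, 8325841/1120, 4791937/280, …
ICs: h(0) = 4.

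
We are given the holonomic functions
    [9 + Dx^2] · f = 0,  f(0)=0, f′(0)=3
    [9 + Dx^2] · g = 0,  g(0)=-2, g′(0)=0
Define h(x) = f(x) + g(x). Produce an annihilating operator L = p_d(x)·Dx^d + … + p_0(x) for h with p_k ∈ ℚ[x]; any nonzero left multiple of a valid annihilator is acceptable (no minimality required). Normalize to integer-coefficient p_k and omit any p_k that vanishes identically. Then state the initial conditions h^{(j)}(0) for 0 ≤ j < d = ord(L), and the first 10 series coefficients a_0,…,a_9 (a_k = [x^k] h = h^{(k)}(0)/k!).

L = 9 + Dx^2  (order 2).
h: a_k = -2, 3, 9, -9/2, -27/4, 81/40, 81/40, -243/560, -729/2240, 243/4480, …
ICs: h(0) = -2, h′(0) = 3.

f: a_k = 0, 3, 0, -9/2, 0, 81/40, 0, -243/560, 0, 243/4480, …
g: a_k = -2, 0, 9, 0, -27/4, 0, 81/40, 0, -729/2240, 0, …
Weyl lclm of L_f,L_g ⇒ L₀ (ord ≤ 4).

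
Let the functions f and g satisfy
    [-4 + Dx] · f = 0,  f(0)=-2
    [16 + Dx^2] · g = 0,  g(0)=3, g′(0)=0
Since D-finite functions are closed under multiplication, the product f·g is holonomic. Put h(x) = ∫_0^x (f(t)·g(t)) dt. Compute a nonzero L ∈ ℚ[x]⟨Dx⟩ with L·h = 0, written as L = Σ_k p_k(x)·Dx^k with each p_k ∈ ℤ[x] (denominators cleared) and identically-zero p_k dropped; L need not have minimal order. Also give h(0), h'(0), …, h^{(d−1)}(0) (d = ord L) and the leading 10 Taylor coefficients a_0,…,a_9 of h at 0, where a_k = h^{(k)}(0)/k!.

f: a_k = -2, -8, -16, -64/3, -64/3, -256/15, -512/45, -2048/315, -1024/315, -4096/2835, …
g: a_k = 3, 0, -24, 0, 32, 0, -256/15, 0, 512/105, 0, …
Product ⇒ symmetric product L₀, ord ≤ 2.
Integrate: L := L₀·Dx.
L = 32·Dx - 8·Dx^2 + Dx^3  (order 3).
h: a_k = 0, -6, -12, 0, 32, 256/5, 512/15, 0, -2048/105, -16384/945, …
ICs: h(0) = 0, h′(0) = -6, h′′(0) = -24.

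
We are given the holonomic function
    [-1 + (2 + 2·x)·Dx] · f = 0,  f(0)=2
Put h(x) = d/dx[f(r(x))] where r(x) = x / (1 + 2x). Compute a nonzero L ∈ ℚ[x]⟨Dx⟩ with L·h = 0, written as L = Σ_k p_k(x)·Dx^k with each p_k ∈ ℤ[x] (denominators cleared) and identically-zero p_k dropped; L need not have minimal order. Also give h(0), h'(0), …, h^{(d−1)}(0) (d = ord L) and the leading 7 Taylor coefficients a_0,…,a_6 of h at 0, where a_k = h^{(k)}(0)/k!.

f: a_k = 2, 1, -1/4, 1/8, -5/64, 7/128, -21/512, …
f∘r: x↦r, Dx↦Dx/r' in L_f ⇒ L₀.
h=h₀': d/dx-closure on L₀ ⇒ L.
L = (-9 - 24·x) + (-2 - 10·x - 12·x^2)·Dx  (order 1).
h: a_k = 1, -9/2, 123/8, -757/16, 17715/128, -100935/256, 1134735/1024, …
ICs: h(0) = 1.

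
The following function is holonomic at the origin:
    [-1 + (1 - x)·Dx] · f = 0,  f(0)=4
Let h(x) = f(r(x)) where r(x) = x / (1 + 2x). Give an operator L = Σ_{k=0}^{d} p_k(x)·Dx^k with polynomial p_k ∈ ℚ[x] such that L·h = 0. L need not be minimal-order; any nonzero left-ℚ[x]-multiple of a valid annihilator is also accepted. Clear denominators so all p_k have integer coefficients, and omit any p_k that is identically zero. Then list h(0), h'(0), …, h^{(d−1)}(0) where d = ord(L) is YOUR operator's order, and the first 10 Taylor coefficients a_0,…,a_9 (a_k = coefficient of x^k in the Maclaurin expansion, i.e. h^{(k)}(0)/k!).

L = -1 + (1 + 3·x + 2·x^2)·Dx  (order 1).
h: a_k = 4, 4, -4, 4, -4, 4, -4, 4, -4, 4, …
ICs: h(0) = 4.

f: a_k = 4, 4, 4, 4, 4, 4, 4, 4, 4, 4, …
L₀ from L_f via x↦r, Dx↦r'^{-1}Dx.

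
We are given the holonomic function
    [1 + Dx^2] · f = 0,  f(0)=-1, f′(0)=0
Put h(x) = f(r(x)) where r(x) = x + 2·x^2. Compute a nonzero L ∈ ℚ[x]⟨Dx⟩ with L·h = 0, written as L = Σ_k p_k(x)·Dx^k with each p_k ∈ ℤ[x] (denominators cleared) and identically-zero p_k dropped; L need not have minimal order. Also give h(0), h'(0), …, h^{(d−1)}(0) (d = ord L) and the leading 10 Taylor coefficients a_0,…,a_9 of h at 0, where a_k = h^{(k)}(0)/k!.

L = (1 + 12·x + 48·x^2 + 64·x^3) - 4·Dx + (1 + 4·x)·Dx^2  (order 2).
h: a_k = -1, 0, 1/2, 2, 47/24, -1/3, -719/720, -79/60, -23521/40320, 559/2520, …
ICs: h(0) = -1, h′(0) = 0.

f: a_k = -1, 0, 1/2, 0, -1/24, 0, 1/720, 0, -1/40320, 0, …
h₀=f(r): pull back L_f along r ⇒ L₀.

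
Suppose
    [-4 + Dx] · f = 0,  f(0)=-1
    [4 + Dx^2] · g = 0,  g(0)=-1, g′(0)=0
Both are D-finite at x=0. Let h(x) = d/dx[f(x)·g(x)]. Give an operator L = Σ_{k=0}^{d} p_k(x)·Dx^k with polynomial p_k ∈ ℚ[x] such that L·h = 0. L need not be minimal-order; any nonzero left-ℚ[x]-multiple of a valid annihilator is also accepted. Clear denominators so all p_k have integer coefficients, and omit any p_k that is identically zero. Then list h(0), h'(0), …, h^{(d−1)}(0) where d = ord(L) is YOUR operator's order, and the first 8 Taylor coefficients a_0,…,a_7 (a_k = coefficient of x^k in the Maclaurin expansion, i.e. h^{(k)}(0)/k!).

L = 20 - 8·Dx + Dx^2  (order 2).
h: a_k = 4, 12, 8, -56/3, -152/3, -312/5, -2224/45, -8432/315, …
ICs: h(0) = 4, h′(0) = 12.

f: a_k = -1, -4, -8, -32/3, -32/3, -128/15, -256/45, -1024/315, …
g: a_k = -1, 0, 2, 0, -2/3, 0, 4/45, 0, …
Product ⇒ symmetric product L₀, ord ≤ 2.
h₀' ⇒ L via d/dx closure of L₀.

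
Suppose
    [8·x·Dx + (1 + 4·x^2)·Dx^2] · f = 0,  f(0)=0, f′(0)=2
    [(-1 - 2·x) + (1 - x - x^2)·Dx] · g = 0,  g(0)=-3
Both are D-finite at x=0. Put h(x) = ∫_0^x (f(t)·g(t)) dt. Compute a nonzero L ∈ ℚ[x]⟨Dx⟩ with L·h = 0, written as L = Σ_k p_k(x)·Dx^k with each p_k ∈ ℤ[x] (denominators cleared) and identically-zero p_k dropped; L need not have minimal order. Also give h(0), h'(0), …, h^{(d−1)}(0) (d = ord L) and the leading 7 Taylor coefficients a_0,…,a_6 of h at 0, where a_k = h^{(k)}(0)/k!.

L = (2 + 8·x + 24·x^2)·Dx + (2 - 4·x + 16·x^2 + 24·x^3)·Dx^2 + (-1 + x - 3·x^2 + 4·x^3 + 4·x^4)·Dx^3  (order 3).
h: a_k = 0, 0, -3, -2, -1, -2, -83/15, …
ICs: h(0) = 0, h′(0) = 0, h′′(0) = -6.

f: a_k = 0, 2, 0, -8/3, 0, 32/5, 0, …
g: a_k = -3, -3, -6, -9, -15, -24, -39, …
Product ⇒ symmetric product L₀, ord ≤ 2.
h=∫₀ˣh₀: take L = L₀·Dx.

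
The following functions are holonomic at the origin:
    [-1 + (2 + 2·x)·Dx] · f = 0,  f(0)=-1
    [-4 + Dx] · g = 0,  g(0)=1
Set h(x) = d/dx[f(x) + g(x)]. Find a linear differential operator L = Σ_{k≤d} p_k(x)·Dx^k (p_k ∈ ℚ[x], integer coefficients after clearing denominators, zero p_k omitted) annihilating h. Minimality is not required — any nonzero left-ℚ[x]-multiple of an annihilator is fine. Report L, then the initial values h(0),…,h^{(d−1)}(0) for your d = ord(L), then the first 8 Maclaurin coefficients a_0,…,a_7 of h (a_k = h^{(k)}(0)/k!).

f: a_k = -1, -1/2, 1/8, -1/16, 5/128, -7/256, 21/1024, -33/2048, …
g: a_k = 1, 4, 8, 32/3, 32/3, 128/15, 256/45, 1024/315, …
Sum ⇒ L₀ = lclm(L_f,L_g) in ℚ(x)⟨Dx⟩.
Differentiate: ansatz ord ≤ ord L₀ ⇒ L.
L = (-44 - 32·x) + (-61 - 128·x - 64·x^2)·Dx + (18 + 34·x + 16·x^2)·Dx^2  (order 2).
h: a_k = 7/2, 65/4, 509/16, 4111/96, 32663/768, 263089/7680, 2086757/92160, 16912351/1290240, …
ICs: h(0) = 7/2, h′(0) = 65/4.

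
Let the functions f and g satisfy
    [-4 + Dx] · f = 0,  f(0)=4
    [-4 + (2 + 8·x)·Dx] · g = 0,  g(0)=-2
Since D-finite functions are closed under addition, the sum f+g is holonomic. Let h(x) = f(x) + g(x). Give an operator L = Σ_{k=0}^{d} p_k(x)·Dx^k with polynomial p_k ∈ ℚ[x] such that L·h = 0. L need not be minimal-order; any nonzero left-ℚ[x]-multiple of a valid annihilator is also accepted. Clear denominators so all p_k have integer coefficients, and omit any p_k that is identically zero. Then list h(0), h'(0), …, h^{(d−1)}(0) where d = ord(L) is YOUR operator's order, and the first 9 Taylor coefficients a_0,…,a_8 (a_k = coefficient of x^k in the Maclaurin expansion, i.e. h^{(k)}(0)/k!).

L = (24 + 64·x) + (-10 - 64·x - 128·x^2)·Dx + (1 + 12·x + 32·x^2)·Dx^2  (order 2).
h: a_k = 2, 12, 36, 104/3, 188/3, -328/15, 8584/45, -162224/315, 542588/315, …
ICs: h(0) = 2, h′(0) = 12.

f: a_k = 4, 16, 32, 128/3, 128/3, 512/15, 1024/45, 4096/315, 2048/315, …
g: a_k = -2, -4, 4, -8, 20, -56, 168, -528, 1716, …
Weyl lclm of L_f,L_g ⇒ L₀ (ord ≤ 2).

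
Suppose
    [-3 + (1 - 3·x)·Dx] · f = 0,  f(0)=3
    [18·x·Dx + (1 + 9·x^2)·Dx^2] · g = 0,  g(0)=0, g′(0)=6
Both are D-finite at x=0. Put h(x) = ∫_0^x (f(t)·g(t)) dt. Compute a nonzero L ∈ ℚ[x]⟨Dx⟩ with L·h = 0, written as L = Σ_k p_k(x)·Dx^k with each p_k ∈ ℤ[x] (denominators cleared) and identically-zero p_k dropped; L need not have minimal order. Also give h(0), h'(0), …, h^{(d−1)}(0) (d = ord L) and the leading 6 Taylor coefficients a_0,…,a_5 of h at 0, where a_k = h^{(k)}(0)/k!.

f: a_k = 3, 9, 27, 81, 243, 729, …
g: a_k = 0, 6, 0, -18, 0, 486/5, …
Product ⇒ symmetric product L₀, ord ≤ 2.
h=∫₀ˣh₀: take L = L₀·Dx.
L = 54·x·Dx + (6 - 18·x + 108·x^2)·Dx^2 + (-1 + 3·x - 9·x^2 + 27·x^3)·Dx^3  (order 3).
h: a_k = 0, 0, 9, 18, 27, 324/5, …
ICs: h(0) = 0, h′(0) = 0, h′′(0) = 18.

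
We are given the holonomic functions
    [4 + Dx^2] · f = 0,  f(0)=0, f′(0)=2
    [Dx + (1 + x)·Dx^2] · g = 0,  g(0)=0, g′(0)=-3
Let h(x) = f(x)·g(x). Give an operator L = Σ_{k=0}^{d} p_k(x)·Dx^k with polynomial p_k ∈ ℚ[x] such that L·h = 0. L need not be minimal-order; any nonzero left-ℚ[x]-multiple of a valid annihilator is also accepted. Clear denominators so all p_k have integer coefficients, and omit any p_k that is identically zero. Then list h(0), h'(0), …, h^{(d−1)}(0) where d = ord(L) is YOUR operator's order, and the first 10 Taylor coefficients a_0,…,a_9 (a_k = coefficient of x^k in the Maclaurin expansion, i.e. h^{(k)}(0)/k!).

L = (168 + 864·x + 1456·x^2 + 1024·x^3 + 256·x^4) + (112 + 368·x + 384·x^2 + 128·x^3)·Dx + (102 + 464·x + 744·x^2 + 512·x^3 + 128·x^4)·Dx^2 + (28 + 92·x + 96·x^2 + 32·x^3)·Dx^3 + (15 + 62·x + 95·x^2 + 64·x^3 + 16·x^4)·Dx^4  (order 4).
h: a_k = 0, 0, -6, 3, 2, -1/2, -2/3, 2/5, -26/105, 103/420, …
ICs: h(0) = 0, h′(0) = 0, h′′(0) = -12, h′′′(0) = 18.

f: a_k = 0, 2, 0, -4/3, 0, 4/15, 0, -8/315, 0, 4/2835, …
g: a_k = 0, -3, 3/2, -1, 3/4, -3/5, 1/2, -3/7, 3/8, -1/3, …
Product ⇒ symmetric product L₀, ord ≤ 4.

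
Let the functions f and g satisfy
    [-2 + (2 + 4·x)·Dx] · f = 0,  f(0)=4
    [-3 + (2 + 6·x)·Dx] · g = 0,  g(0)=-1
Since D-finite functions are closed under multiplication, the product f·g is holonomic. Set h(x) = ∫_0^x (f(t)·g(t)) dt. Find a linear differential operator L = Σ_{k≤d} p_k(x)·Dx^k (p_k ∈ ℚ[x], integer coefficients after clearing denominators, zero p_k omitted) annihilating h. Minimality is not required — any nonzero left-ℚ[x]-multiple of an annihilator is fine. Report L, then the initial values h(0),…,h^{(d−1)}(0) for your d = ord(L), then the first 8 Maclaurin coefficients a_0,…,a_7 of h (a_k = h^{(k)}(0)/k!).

f: a_k = 4, 4, -2, 2, -5/2, 7/2, -21/4, 33/4, …
g: a_k = -1, -3/2, 9/8, -27/16, 405/128, -1701/256, 15309/1024, -72171/2048, …
Sym-product of L_f,L_g gives L₀ (≤ ord 1).
h=∫₀ˣh₀: take L = L₀·Dx.
L = (-5 - 12·x)·Dx + (2 + 10·x + 12·x^2)·Dx^2  (order 2).
h: a_k = 0, -4, -5, 1/6, -5/16, 101/160, -515/384, 5301/1792, …
ICs: h(0) = 0, h′(0) = -4.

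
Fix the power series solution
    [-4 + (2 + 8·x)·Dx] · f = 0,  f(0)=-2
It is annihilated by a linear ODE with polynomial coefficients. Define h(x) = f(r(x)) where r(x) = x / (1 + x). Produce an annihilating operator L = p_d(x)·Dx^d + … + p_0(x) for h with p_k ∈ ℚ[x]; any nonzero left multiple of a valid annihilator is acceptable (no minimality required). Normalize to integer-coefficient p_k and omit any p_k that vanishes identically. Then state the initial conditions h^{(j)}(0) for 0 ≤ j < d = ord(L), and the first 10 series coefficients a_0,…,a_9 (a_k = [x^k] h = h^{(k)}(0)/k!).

L = -2 + (1 + 6·x + 5·x^2)·Dx  (order 1).
h: a_k = -2, -4, 8, -20, 60, -204, 752, -2924, 11800, -48940, …
ICs: h(0) = -2.

f: a_k = -2, -4, 4, -8, 20, -56, 168, -528, 1716, -5720, …
f∘r: x↦r, Dx↦Dx/r' in L_f ⇒ L₀.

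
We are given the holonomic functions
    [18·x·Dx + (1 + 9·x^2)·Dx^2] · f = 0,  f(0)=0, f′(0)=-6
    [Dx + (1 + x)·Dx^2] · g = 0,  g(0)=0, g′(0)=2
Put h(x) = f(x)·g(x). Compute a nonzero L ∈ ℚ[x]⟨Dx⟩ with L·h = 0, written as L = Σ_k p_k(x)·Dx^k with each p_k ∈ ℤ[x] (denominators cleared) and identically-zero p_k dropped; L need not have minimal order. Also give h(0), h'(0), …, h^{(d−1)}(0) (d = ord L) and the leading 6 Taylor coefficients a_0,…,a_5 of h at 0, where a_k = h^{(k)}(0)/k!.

f: a_k = 0, -6, 0, 18, 0, -486/5, …
g: a_k = 0, 2, -1, 2/3, -1/2, 2/5, …
Sym-product of L_f,L_g gives L₀ (≤ ord 4).
L = (1368 + 2700·x + 37584·x^2 + 95580·x^3 + 87480·x^4 + 37908·x^5 + 26244·x^7)·Dx + (1298 + 9180·x + 54612·x^2 + 194724·x^3 + 324000·x^4 + 271188·x^5 + 102060·x^6 + 78732·x^7 + 91854·x^8)·Dx^2 + (76 + 2848·x + 12096·x^2 + 43992·x^3 + 117288·x^4 + 173016·x^5 + 139968·x^6 + 75816·x^7 + 78732·x^8 + 52488·x^9)·Dx^3 + (37 + 146·x + 901·x^2 + 2808·x^3 + 7362·x^4 + 15228·x^5 + 21546·x^6 + 17496·x^7 + 12393·x^8 + 13122·x^9 + 6561·x^10)·Dx^4  (order 4).
h: a_k = 0, 0, -12, 6, 32, -15, …
ICs: h(0) = 0, h′(0) = 0, h′′(0) = -24, h′′′(0) = 36.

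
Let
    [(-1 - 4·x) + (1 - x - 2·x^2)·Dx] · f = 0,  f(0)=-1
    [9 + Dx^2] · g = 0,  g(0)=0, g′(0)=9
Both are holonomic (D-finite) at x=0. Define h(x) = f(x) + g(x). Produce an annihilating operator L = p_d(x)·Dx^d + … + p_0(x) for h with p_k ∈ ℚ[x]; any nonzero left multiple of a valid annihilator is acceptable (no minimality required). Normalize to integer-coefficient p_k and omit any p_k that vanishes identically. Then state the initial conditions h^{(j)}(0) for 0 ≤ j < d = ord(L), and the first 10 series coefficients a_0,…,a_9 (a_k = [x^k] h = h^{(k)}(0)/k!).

f: a_k = -1, -1, -3, -5, -11, -21, -43, -85, -171, -341, …
g: a_k = 0, 9, 0, -27/2, 0, 243/40, 0, -729/560, 0, 729/4480, …
Weyl lclm of L_f,L_g ⇒ L₀ (ord ≤ 3).
L = (117 + 486·x + 135·x^2 + 360·x^3 + 540·x^4 + 432·x^5) + (-45 + 63·x + 81·x^2 - 153·x^3 - 18·x^4 + 324·x^5 + 216·x^6)·Dx + (13 + 54·x + 15·x^2 + 40·x^3 + 60·x^4 + 48·x^5)·Dx^2 + (-5 + 7·x + 9·x^2 - 17·x^3 - 2·x^4 + 36·x^5 + 24·x^6)·Dx^3  (order 3).
h: a_k = -1, 8, -3, -37/2, -11, -597/40, -43, -48329/560, -171, -1526951/4480, …
ICs: h(0) = -1, h′(0) = 8, h′′(0) = -6.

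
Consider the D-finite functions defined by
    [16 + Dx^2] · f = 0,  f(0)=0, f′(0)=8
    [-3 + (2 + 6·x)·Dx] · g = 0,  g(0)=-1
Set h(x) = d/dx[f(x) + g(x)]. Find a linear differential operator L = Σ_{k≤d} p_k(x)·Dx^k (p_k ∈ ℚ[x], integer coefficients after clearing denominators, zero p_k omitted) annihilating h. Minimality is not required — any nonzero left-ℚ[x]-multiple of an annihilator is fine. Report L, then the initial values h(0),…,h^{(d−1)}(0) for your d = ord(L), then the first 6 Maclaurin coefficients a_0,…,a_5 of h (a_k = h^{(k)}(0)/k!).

f: a_k = 0, 8, 0, -64/3, 0, 256/15, …
g: a_k = -1, -3/2, 9/8, -27/16, 405/128, -1701/256, …
f+g: L₀ = lclm(L_f,L_g), ord ≤ 2+1.
Differentiate: ansatz ord ≤ ord L₀ ⇒ L.
L = (-9552 - 18432·x - 27648·x^2) + (-2912 - 21024·x - 55296·x^2 - 55296·x^3)·Dx + (-597 - 1152·x - 1728·x^2)·Dx^2 + (-182 - 1314·x - 3456·x^2 - 3456·x^3)·Dx^3  (order 3).
h: a_k = 13/2, 9/4, -1105/16, 405/32, 40021/768, 45927/512, …
ICs: h(0) = 13/2, h′(0) = 9/4, h′′(0) = -1105/8.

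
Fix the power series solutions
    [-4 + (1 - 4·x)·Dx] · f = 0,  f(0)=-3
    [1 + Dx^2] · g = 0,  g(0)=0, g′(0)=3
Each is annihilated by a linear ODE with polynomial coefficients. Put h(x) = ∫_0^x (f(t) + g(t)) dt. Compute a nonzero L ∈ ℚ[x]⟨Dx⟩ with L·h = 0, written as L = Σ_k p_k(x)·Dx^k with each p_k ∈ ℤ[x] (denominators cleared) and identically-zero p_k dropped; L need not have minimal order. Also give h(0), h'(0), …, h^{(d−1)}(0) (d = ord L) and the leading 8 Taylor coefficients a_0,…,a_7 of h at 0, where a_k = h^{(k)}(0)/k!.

L = (388 - 32·x + 64·x^2)·Dx + (-33 + 140·x - 48·x^2 + 64·x^3)·Dx^2 + (388 - 32·x + 64·x^2)·Dx^3 + (-33 + 140·x - 48·x^2 + 64·x^3)·Dx^4  (order 4).
h: a_k = 0, -3, -9/2, -16, -385/8, -768/5, -122879/240, -12288/7, …
ICs: h(0) = 0, h′(0) = -3, h′′(0) = -9, h′′′(0) = -96.

f: a_k = -3, -12, -48, -192, -768, -3072, -12288, -49152, …
g: a_k = 0, 3, 0, -1/2, 0, 1/40, 0, -1/1680, …
h₀=f+g: left-lcm gives L₀, ord ≤ 3.
h=∫h₀ ⇒ L = L₀·Dx.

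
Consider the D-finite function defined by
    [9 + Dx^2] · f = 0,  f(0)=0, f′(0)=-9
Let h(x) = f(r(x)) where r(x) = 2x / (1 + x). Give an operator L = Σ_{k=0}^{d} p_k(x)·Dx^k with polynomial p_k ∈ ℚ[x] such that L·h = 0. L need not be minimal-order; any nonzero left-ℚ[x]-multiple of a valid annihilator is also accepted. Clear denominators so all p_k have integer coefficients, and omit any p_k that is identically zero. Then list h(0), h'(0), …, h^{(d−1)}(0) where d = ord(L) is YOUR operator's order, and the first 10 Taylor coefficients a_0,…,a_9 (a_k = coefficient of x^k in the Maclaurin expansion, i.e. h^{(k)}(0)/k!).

L = 36 + (2 + 6·x + 6·x^2 + 2·x^3)·Dx + (1 + 4·x + 6·x^2 + 4·x^3 + x^4)·Dx^2  (order 2).
h: a_k = 0, -18, 18, 90, -306, 2178/5, -90, -40158/35, 16938/5, -42138/7, …
ICs: h(0) = 0, h′(0) = -18.

f: a_k = 0, -9, 0, 27/2, 0, -243/40, 0, 729/560, 0, -729/4480, …
L₀ from L_f via x↦r, Dx↦r'^{-1}Dx.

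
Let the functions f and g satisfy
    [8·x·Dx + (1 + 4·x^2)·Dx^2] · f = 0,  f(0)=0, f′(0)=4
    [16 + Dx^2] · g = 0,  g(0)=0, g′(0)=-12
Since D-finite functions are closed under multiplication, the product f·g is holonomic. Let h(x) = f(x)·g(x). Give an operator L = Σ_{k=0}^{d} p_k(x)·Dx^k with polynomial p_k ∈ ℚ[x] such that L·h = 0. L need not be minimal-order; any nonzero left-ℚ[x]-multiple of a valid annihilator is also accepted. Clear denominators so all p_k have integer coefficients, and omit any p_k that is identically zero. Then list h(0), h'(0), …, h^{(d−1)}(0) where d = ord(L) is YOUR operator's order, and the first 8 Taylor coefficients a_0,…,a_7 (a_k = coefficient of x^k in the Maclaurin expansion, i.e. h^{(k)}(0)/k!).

L = (2560 + 29696·x^2 + 118784·x^4 + 262144·x^6 + 262144·x^8) + (1536·x + 14336·x^3 + 49152·x^5 + 65536·x^7)·Dx + (240 + 3008·x^2 + 13824·x^4 + 32768·x^6 + 32768·x^8)·Dx^2 + (96·x + 896·x^3 + 3072·x^5 + 4096·x^7)·Dx^3 + (5 + 72·x^2 + 400·x^4 + 1024·x^6 + 1024·x^8)·Dx^4  (order 4).
h: a_k = 0, 0, -48, 0, 192, 0, -1280/3, 0, …
ICs: h(0) = 0, h′(0) = 0, h′′(0) = -96, h′′′(0) = 0.

f: a_k = 0, 4, 0, -16/3, 0, 64/5, 0, -256/7, …
g: a_k = 0, -12, 0, 32, 0, -128/5, 0, 1024/105, …
L₀ := L_f ⊗_s L_g (sym. prod.), ord ≤ 4.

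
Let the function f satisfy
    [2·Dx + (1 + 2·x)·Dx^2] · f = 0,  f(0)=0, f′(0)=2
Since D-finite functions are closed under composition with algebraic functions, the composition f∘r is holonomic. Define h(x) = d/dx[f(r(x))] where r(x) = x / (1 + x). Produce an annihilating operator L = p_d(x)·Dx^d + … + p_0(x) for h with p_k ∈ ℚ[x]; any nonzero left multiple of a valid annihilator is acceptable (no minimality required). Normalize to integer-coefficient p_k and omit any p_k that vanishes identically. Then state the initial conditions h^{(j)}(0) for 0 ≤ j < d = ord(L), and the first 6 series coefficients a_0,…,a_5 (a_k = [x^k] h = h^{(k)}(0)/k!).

f: a_k = 0, 2, -2, 8/3, -4, 32/5, …
h₀=f(r): pull back L_f along r ⇒ L₀.
h₀' ⇒ L via d/dx closure of L₀.
L = (4 + 6·x) + (1 + 4·x + 3·x^2)·Dx  (order 1).
h: a_k = 2, -8, 26, -80, 242, -728, …
ICs: h(0) = 2.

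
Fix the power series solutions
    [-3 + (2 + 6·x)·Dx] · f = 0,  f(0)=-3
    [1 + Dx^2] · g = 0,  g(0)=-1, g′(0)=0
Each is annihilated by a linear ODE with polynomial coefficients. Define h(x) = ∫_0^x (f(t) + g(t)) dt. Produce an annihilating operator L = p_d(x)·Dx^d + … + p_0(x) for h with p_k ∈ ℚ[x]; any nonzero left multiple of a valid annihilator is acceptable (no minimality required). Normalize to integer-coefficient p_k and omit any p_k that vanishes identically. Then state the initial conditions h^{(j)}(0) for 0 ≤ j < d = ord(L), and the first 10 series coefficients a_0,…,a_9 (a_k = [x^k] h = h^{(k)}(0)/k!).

f: a_k = -3, -9/2, 27/8, -81/16, 1215/128, -5103/256, 45927/1024, -216513/2048, 8444007/32768, -42220035/65536, …
g: a_k = -1, 0, 1/2, 0, -1/24, 0, 1/720, 0, -1/40320, 0, …
f+g: L₀ = lclm(L_f,L_g), ord ≤ 1+2.
Integrate: L := L₀·Dx.
L = (-93 - 72·x - 108·x^2)·Dx + (-10 + 18·x + 216·x^2 + 216·x^3)·Dx^2 + (-93 - 72·x - 108·x^2)·Dx^3 + (-10 + 18·x + 216·x^2 + 216·x^3)·Dx^4  (order 4).
h: a_k = 0, -4, -9/4, 31/24, -81/64, 3629/1920, -1701/512, 2066779/322560, -216513/16384, 2659861949/92897280, …
ICs: h(0) = 0, h′(0) = -4, h′′(0) = -9/2, h′′′(0) = 31/4.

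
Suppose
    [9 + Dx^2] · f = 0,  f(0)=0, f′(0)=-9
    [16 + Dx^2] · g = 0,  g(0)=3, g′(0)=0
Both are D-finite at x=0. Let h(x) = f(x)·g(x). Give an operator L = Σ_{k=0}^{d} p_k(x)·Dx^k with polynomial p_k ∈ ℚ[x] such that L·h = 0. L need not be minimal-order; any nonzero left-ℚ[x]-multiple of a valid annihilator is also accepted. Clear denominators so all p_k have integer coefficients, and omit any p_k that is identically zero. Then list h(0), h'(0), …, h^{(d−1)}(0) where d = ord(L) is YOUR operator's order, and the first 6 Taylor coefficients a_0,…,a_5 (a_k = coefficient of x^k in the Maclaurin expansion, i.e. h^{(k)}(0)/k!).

f: a_k = 0, -9, 0, 27/2, 0, -243/40, …
g: a_k = 3, 0, -24, 0, 32, 0, …
Product ⇒ symmetric product L₀, ord ≤ 4.
L = 49 + 50·Dx^2 + Dx^4  (order 4).
h: a_k = 0, -27, 0, 513/2, 0, -25209/40, …
ICs: h(0) = 0, h′(0) = -27, h′′(0) = 0, h′′′(0) = 1539.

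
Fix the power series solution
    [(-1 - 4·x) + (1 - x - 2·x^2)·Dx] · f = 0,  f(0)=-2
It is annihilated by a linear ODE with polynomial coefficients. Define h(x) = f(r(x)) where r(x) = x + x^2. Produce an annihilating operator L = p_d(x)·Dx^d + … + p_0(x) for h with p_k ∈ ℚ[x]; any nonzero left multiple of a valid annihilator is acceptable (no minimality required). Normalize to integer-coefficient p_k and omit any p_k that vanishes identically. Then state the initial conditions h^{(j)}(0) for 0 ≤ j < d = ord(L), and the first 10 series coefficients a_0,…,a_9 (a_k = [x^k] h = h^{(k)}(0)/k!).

f: a_k = -2, -2, -6, -10, -22, -42, -86, -170, -342, -682, …
h₀=f(r): pull back L_f along r ⇒ L₀.
L = (1 + 6·x + 12·x^2 + 8·x^3) + (-1 + x + 3·x^2 + 4·x^3 + 2·x^4)·Dx  (order 1).
h: a_k = -2, -2, -8, -22, -58, -160, -438, -1194, -3264, -8918, …
ICs: h(0) = -2.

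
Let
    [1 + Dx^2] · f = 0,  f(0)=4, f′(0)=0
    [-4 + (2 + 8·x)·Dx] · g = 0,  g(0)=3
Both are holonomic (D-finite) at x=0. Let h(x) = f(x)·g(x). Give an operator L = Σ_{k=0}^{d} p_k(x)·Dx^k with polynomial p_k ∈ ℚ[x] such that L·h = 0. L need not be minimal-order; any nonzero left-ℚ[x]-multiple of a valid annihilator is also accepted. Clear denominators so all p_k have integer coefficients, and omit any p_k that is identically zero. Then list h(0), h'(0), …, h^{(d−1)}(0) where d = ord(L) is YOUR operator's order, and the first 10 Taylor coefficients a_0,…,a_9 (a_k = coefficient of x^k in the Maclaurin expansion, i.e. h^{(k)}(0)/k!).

f: a_k = 4, 0, -2, 0, 1/6, 0, -1/180, 0, 1/10080, 0, …
g: a_k = 3, 6, -6, 12, -30, 84, -252, 792, -2574, 8580, …
Sym-product of L_f,L_g gives L₀ (≤ ord 2).
L = (13 + 8·x + 16·x^2) + (-4 - 16·x)·Dx + (1 + 8·x + 16·x^2)·Dx^2  (order 2).
h: a_k = 12, 24, -30, 36, -215/2, 313, -56941/60, 90059/30, -32917807/3360, 18339963/560, …
ICs: h(0) = 12, h′(0) = 24.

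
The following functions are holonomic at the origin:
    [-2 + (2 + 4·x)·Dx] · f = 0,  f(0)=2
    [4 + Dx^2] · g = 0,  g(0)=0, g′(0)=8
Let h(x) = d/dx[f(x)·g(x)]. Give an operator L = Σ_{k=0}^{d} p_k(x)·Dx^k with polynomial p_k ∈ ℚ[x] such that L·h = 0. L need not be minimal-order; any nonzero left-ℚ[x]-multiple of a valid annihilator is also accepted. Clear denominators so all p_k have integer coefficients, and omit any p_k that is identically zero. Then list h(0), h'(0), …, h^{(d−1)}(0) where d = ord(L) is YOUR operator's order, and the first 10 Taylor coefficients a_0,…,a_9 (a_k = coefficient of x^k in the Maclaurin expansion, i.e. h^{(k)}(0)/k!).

f: a_k = 2, 2, -1, 1, -5/4, 7/4, -21/8, 33/8, -429/64, 715/64, …
g: a_k = 0, 8, 0, -16/3, 0, 16/15, 0, -32/315, 0, 16/2835, …
Sym-product of L_f,L_g gives L₀ (≤ ord 2).
Derive L from L₀ (diff closure).
L = (53 + 288·x + 544·x^2 + 512·x^3 + 256·x^4) + (-2 - 36·x - 96·x^2 - 64·x^3)·Dx + (7 + 44·x + 108·x^2 + 128·x^3 + 64·x^4)·Dx^2  (order 2).
h: a_k = 16, 32, -56, -32/3, -38/3, 324/5, -983/9, 61816/315, -185275/504, 1568353/2268, …
ICs: h(0) = 16, h′(0) = 32.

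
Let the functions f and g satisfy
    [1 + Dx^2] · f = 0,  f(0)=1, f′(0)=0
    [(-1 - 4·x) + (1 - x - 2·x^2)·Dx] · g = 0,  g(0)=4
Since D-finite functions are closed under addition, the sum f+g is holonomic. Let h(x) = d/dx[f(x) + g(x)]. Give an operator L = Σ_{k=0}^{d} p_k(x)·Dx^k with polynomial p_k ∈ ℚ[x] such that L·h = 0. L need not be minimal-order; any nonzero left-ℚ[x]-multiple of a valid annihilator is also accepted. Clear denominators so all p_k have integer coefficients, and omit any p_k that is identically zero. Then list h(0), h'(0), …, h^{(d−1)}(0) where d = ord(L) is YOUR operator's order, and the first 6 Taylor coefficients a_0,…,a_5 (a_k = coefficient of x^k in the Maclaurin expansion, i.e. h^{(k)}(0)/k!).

L = (270 + 1200·x + 2862·x^2 + 1860·x^3 + 1920·x^4 + 144·x^5 + 96·x^6) + (-31 - 115·x + 75·x^2 + 241·x^3 + 430·x^4 + 372·x^5 + 56·x^6 + 32·x^7)·Dx + (270 + 1200·x + 2862·x^2 + 1860·x^3 + 1920·x^4 + 144·x^5 + 96·x^6)·Dx^2 + (-31 - 115·x + 75·x^2 + 241·x^3 + 430·x^4 + 372·x^5 + 56·x^6 + 32·x^7)·Dx^3  (order 3).
h: a_k = 4, 23, 60, 1057/6, 420, 123839/120, …
ICs: h(0) = 4, h′(0) = 23, h′′(0) = 120.

f: a_k = 1, 0, -1/2, 0, 1/24, 0, …
g: a_k = 4, 4, 12, 20, 44, 84, …
h₀=f+g: left-lcm gives L₀, ord ≤ 3.
Derive L from L₀ (diff closure).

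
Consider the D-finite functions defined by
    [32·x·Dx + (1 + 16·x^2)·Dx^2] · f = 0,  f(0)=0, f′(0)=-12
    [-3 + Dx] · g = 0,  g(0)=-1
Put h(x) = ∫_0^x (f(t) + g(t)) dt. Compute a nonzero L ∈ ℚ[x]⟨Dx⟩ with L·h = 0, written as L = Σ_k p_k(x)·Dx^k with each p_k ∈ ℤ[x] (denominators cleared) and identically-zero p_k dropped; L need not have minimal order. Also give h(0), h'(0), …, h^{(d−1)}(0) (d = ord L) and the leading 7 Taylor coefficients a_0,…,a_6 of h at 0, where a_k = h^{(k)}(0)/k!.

L = (96 - 288·x - 4608·x^2 - 4608·x^3)·Dx^2 + (-41 + 1248·x^2 - 2304·x^4)·Dx^3 + (3 + 32·x + 96·x^2 + 512·x^3 + 768·x^4)·Dx^4  (order 4).
h: a_k = 0, -1, -15/2, -3/2, 119/8, -27/40, -8219/80, …
ICs: h(0) = 0, h′(0) = -1, h′′(0) = -15, h′′′(0) = -9.

f: a_k = 0, -12, 0, 64, 0, -3072/5, 0, …
g: a_k = -1, -3, -9/2, -9/2, -27/8, -81/40, -81/80, …
L₀ := lclm(L_f,L_g); ord L₀ ≤ 2+1.
h=∫₀ˣh₀: take L = L₀·Dx.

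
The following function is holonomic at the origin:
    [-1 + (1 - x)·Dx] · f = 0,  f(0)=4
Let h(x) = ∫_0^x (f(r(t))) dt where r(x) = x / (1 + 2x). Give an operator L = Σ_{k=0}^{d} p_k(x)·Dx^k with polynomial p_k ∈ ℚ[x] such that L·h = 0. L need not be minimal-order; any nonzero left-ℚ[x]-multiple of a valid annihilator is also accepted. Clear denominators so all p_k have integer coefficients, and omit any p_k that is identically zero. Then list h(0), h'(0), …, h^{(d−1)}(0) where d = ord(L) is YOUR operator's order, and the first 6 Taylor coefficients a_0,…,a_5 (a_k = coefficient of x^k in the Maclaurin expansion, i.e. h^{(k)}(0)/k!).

f: a_k = 4, 4, 4, 4, 4, 4, …
Change of var in L_f (x↦r) gives L₀.
h=∫₀ˣh₀: take L = L₀·Dx.
L = -Dx + (1 + 3·x + 2·x^2)·Dx^2  (order 2).
h: a_k = 0, 4, 2, -4/3, 1, -4/5, …
ICs: h(0) = 0, h′(0) = 4.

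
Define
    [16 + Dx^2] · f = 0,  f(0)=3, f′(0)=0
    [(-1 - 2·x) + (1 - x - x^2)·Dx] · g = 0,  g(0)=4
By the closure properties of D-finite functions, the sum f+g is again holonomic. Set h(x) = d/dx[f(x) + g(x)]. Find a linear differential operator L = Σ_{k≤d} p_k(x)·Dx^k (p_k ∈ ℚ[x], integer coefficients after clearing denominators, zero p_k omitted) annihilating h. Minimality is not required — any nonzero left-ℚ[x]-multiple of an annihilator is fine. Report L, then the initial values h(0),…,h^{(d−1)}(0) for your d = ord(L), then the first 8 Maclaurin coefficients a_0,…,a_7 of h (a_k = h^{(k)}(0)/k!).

f: a_k = 3, 0, -24, 0, 32, 0, -256/15, 0, …
g: a_k = 4, 4, 8, 12, 20, 32, 52, 84, …
L₀ := lclm(L_f,L_g); ord L₀ ≤ 2+1.
Derive L from L₀ (diff closure).
L = (1472 + 2624·x + 2560·x^2 + 640·x^3 + 2240·x^4 + 2304·x^5 + 768·x^6) + (-272 - 112·x + 1008·x^2 - 160·x^3 - 800·x^4 + 576·x^5 + 896·x^6 + 256·x^7)·Dx + (92 + 164·x + 160·x^2 + 40·x^3 + 140·x^4 + 144·x^5 + 48·x^6)·Dx^2 + (-17 - 7·x + 63·x^2 - 10·x^3 - 50·x^4 + 36·x^5 + 56·x^6 + 16·x^7)·Dx^3  (order 3).
h: a_k = 4, -32, 36, 208, 160, 1048/5, 588, 118336/105, …
ICs: h(0) = 4, h′(0) = -32, h′′(0) = 72.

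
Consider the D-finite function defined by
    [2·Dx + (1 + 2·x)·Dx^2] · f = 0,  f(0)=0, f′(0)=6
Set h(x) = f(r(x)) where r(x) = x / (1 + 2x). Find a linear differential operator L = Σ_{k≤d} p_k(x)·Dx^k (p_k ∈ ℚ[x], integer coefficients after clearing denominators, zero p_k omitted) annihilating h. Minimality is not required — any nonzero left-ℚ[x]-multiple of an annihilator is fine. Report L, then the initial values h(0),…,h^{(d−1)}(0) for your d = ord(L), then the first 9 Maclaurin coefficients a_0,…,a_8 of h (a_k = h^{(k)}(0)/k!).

f: a_k = 0, 6, -6, 8, -12, 96/5, -32, 384/7, -96, …
h₀=f(r): pull back L_f along r ⇒ L₀.
L = (6 + 16·x)·Dx + (1 + 6·x + 8·x^2)·Dx^2  (order 2).
h: a_k = 0, 6, -18, 56, -180, 2976/5, -2016, 48768/7, -24480, …
ICs: h(0) = 0, h′(0) = 6.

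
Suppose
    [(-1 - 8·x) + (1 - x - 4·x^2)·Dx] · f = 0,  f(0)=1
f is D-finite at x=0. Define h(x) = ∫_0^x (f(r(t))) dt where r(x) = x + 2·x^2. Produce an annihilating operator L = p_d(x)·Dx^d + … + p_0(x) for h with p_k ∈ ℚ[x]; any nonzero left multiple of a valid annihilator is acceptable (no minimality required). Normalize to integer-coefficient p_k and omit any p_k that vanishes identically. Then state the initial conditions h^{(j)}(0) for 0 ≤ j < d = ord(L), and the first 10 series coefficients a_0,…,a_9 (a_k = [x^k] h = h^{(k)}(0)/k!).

L = (1 + 12·x + 48·x^2 + 64·x^3)·Dx + (-1 + x + 6·x^2 + 16·x^3 + 16·x^4)·Dx^2  (order 2).
h: a_k = 0, 1, 1/2, 7/3, 29/4, 103/5, 135/2, 1599/7, 6141/8, 23863/9, …
ICs: h(0) = 0, h′(0) = 1.

f: a_k = 1, 1, 5, 9, 29, 65, 181, 441, 1165, 2929, …
f∘r: x↦r, Dx↦Dx/r' in L_f ⇒ L₀.
Integrate: L := L₀·Dx.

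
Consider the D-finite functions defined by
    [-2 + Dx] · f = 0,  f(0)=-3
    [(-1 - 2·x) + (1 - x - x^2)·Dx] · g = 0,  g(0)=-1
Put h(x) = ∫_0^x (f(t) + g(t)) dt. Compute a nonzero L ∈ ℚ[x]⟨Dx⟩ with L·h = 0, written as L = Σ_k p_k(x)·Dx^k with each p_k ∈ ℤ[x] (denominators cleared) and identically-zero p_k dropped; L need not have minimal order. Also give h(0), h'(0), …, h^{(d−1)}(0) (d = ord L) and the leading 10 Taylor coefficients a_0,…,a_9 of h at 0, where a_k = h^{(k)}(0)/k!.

f: a_k = -3, -6, -6, -4, -2, -4/5, -4/15, -8/105, -2/105, -4/945, …
g: a_k = -1, -1, -2, -3, -5, -8, -13, -21, -34, -55, …
Sum ⇒ L₀ = lclm(L_f,L_g) in ℚ(x)⟨Dx⟩.
h=∫₀ˣh₀: take L = L₀·Dx.
L = (4 + 8·x + 24·x^2 + 8·x^3)·Dx + (-14·x - 10·x^2 + 8·x^3 + 4·x^4)·Dx^2 + (-1 + 5·x - x^2 - 6·x^3 - 2·x^4)·Dx^3  (order 3).
h: a_k = 0, -4, -7/2, -8/3, -7/4, -7/5, -22/15, -199/105, -2213/840, -3572/945, …
ICs: h(0) = 0, h′(0) = -4, h′′(0) = -7.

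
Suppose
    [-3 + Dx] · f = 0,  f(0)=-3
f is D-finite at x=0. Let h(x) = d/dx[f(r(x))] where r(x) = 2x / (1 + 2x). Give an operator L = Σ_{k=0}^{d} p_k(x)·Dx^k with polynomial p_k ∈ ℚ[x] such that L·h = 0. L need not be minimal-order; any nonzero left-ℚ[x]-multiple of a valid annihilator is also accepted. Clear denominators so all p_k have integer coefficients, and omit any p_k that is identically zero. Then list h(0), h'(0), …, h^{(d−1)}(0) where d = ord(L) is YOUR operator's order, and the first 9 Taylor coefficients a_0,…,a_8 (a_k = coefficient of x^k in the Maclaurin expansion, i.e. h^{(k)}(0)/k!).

L = (2 - 8·x) + (-1 - 4·x - 4·x^2)·Dx  (order 1).
h: a_k = -18, -36, 108, -72, -252, 4968/5, -9864/5, 77904/35, 23004/35, …
ICs: h(0) = -18.

f: a_k = -3, -9, -27/2, -27/2, -81/8, -243/40, -243/80, -729/560, -2187/4480, …
L₀ from L_f via x↦r, Dx↦r'^{-1}Dx.
h₀' ⇒ L via d/dx closure of L₀.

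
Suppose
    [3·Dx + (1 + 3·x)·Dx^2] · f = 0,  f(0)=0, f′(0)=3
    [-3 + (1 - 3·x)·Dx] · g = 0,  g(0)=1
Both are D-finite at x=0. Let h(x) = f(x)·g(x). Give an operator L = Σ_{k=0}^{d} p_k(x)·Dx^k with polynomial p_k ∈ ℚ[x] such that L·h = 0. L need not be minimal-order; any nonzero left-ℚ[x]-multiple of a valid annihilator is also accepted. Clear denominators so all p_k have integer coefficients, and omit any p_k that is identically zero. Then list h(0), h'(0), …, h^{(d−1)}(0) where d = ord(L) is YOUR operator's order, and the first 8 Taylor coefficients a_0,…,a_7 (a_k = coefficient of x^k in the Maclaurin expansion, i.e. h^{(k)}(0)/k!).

f: a_k = 0, 3, -9/2, 9, -81/4, 243/5, -243/2, 2187/7, …
g: a_k = 1, 3, 9, 27, 81, 243, 729, 2187, …
Product ⇒ symmetric product L₀, ord ≤ 2.
L = 9 + (3 + 27·x)·Dx + (-1 + 9·x^2)·Dx^2  (order 2).
h: a_k = 0, 3, 9/2, 45/2, 189/4, 3807/20, 8991/20, 232551/140, …
ICs: h(0) = 0, h′(0) = 3.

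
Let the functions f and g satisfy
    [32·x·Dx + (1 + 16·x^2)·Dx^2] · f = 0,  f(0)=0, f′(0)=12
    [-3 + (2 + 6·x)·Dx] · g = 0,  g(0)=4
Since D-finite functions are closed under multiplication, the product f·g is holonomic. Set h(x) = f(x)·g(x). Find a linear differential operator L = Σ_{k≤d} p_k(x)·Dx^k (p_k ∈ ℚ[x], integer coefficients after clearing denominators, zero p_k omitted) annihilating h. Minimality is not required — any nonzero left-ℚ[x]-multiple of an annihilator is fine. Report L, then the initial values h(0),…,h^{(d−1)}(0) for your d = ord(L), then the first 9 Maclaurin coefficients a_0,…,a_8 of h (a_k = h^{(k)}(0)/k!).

f: a_k = 0, 12, 0, -64, 0, 3072/5, 0, -49152/7, 0, …
g: a_k = 4, 6, -9/2, 27/4, -405/32, 1701/64, -15309/256, 72171/512, -2814669/8192, …
Sym-product of L_f,L_g gives L₀ (≤ ord 2).
L = (27 - 192·x - 144·x^2) + (-12 + 92·x + 576·x^2 + 576·x^3)·Dx + (4 + 24·x + 100·x^2 + 384·x^3 + 576·x^4)·Dx^2  (order 2).
h: a_k = 0, 48, 72, -310, -303, 103749/40, 285867/80, -68900757/2240, -170206749/4480, …
ICs: h(0) = 0, h′(0) = 48.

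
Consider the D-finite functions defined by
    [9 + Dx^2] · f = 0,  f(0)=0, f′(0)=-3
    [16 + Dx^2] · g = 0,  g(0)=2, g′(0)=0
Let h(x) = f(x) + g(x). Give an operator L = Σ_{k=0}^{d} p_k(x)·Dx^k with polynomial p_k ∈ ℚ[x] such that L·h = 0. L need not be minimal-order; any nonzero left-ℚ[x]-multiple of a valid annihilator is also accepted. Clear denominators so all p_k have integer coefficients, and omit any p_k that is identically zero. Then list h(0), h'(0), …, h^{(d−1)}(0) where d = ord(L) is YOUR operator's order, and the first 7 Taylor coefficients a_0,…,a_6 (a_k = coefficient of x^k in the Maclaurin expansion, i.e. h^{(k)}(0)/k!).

f: a_k = 0, -3, 0, 9/2, 0, -81/40, 0, …
g: a_k = 2, 0, -16, 0, 64/3, 0, -512/45, …
Weyl lclm of L_f,L_g ⇒ L₀ (ord ≤ 4).
L = 144 + 25·Dx^2 + Dx^4  (order 4).
h: a_k = 2, -3, -16, 9/2, 64/3, -81/40, -512/45, …
ICs: h(0) = 2, h′(0) = -3, h′′(0) = -32, h′′′(0) = 27.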